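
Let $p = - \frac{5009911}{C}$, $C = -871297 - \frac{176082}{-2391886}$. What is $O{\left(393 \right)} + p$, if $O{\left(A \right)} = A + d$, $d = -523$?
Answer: $- \frac{129471221812827}{1042021460030} \approx -124.25$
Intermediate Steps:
$O{\left(A \right)} = -523 + A$ ($O{\left(A \right)} = A - 523 = -523 + A$)
$C = - \frac{1042021460030}{1195943}$ ($C = -871297 - 176082 \left(- \frac{1}{2391886}\right) = -871297 - - \frac{88041}{1195943} = -871297 + \frac{88041}{1195943} = - \frac{1042021460030}{1195943} \approx -8.713 \cdot 10^{5}$)
$p = \frac{5991567991073}{1042021460030}$ ($p = - \frac{5009911}{- \frac{1042021460030}{1195943}} = \left(-5009911\right) \left(- \frac{1195943}{1042021460030}\right) = \frac{5991567991073}{1042021460030} \approx 5.7499$)
$O{\left(393 \right)} + p = \left(-523 + 393\right) + \frac{5991567991073}{1042021460030} = -130 + \frac{5991567991073}{1042021460030} = - \frac{129471221812827}{1042021460030}$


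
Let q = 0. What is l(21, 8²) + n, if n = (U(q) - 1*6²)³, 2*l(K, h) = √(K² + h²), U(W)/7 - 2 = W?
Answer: -10648 + √4537/2 ≈ -10614.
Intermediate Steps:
U(W) = 14 + 7*W
l(K, h) = √(K² + h²)/2
n = -10648 (n = ((14 + 7*0) - 1*6²)³ = ((14 + 0) - 1*36)³ = (14 - 36)³ = (-22)³ = -10648)
l(21, 8²) + n = √(21² + (8²)²)/2 - 10648 = √(441 + 64²)/2 - 10648 = √(441 + 4096)/2 - 10648 = √4537/2 - 10648 = -10648 + √4537/2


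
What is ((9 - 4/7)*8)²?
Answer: 222784/49 ≈ 4546.6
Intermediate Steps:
((9 - 4/7)*8)² = ((59/7)*8)² = (472/7)² = 222784/49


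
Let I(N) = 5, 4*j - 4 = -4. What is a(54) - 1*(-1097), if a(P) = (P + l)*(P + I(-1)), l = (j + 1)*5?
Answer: 4578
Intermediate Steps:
j = 0 (j = 1 + (1/4)*(-4) = 1 - 1 = 0)
l = 5 (l = (0 + 1)*5 = 1*5 = 5)
a(P) = (5 + P)**2 (a(P) = (P + 5)*(P + 5) = (5 + P)*(5 + P) = (5 + P)**2)
a(54) - 1*(-1097) = (25 + 54**2 + 10*54) - 1*(-1097) = (25 + 2916 + 540) + 1097 = 3481 + 1097 = 4578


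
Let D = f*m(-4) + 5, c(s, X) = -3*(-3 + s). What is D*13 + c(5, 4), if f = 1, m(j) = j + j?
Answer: -45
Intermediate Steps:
c(s, X) = 9 - 3*s
m(j) = 2*j
D = -3 (D = 1*(2*(-4)) + 5 = 1*(-8) + 5 = -8 + 5 = -3)
D*13 + c(5, 4) = -3*13 + (9 - 3*5) = -39 + (9 - 15) = -39 - 6 = -45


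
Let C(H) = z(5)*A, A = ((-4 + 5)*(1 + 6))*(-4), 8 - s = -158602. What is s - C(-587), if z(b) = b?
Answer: 158750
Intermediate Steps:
s = 158610 (s = 8 - 1*(-158602) = 8 + 158602 = 158610)
A = -28 (A = (1*7)*(-4) = 7*(-4) = -28)
C(H) = -140 (C(H) = 5*(-28) = -140)
s - C(-587) = 158610 - 1*(-140) = 158610 + 140 = 158750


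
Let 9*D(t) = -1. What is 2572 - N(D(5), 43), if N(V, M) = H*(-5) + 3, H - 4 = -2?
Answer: 2579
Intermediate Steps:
H = 2 (H = 4 - 2 = 2)
D(t) = -⅑ (D(t) = (⅑)*(-1) = -⅑)
N(V, M) = -7 (N(V, M) = 2*(-5) + 3 = -10 + 3 = -7)
2572 - N(D(5), 43) = 2572 - 1*(-7) = 2572 + 7 = 2579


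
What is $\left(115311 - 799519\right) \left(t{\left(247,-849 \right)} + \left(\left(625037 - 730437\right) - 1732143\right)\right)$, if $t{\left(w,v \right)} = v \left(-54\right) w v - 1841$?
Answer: $6579264159137376$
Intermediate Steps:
$t{\left(w,v \right)} = -1841 - 54 w v^{2}$ ($t{\left(w,v \right)} = - 54 v w v - 1841 = - 54 w v^{2} - 1841 = -1841 - 54 w v^{2}$)
$\left(115311 - 799519\right) \left(t{\left(247,-849 \right)} + \left(\left(625037 - 730437\right) - 1732143\right)\right) = \left(115311 - 799519\right) \left(\left(-1841 - 13338 \left(-849\right)^{2}\right) + \left(\left(625037 - 730437\right) - 1732143\right)\right) = - 684208 \left(\left(-1841 - 13338 \cdot 720801\right) + \left(\left(625037 - 730437\right) - 1732143\right)\right) = - 684208 \left(\left(-1841 - 9614043738\right) - 1837543\right) = - 684208 \left(-9614045579 - 1837543\right) = \left(-684208\right) \left(-9615883122\right) = 6579264159137376$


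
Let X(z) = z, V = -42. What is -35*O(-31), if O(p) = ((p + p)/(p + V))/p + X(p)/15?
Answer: 16051/219 ≈ 73.292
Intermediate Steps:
O(p) = 2/(-42 + p) + p/15 (O(p) = ((p + p)/(p - 42))/p + p/15 = ((2*p)/(-42 + p))/p + p*(1/15) = (2*p/(-42 + p))/p + p/15 = 2/(-42 + p) + p/15)
-35*O(-31) = -7*(30 + (-31)² - 42*(-31))/(3*(-42 - 31)) = -7*(30 + 961 + 1302)/(3*(-73)) = -7*(-1)*2293/(3*73) = -35*(-2293/1095) = 16051/219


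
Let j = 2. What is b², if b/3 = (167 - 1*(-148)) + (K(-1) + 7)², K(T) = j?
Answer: 1411344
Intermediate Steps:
K(T) = 2
b = 1188 (b = 3*((167 - 1*(-148)) + (2 + 7)²) = 3*((167 + 148) + 9²) = 3*(315 + 81) = 3*396 = 1188)
b² = 1188² = 1411344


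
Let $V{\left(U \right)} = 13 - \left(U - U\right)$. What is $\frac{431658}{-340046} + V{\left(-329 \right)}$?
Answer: $\frac{1994470}{170023} \approx 11.731$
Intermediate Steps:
$V{\left(U \right)} = 13$ ($V{\left(U \right)} = 13 - 0 = 13 + 0 = 13$)
$\frac{431658}{-340046} + V{\left(-329 \right)} = \frac{431658}{-340046} + 13 = 431658 \left(- \frac{1}{340046}\right) + 13 = - \frac{215829}{170023} + 13 = \frac{1994470}{170023}$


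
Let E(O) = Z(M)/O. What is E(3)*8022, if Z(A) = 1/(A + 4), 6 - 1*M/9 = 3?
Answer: 2674/31 ≈ 86.258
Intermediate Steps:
M = 27 (M = 54 - 9*3 = 54 - 27 = 27)
Z(A) = 1/(4 + A)
E(O) = 1/(31*O) (E(O) = 1/((4 + 27)*O) = 1/(31*O))
E(3)*8022 = ((1/31)/3)*8022 = ((1/31)*(1/3))*8022 = (1/93)*8022 = 2674/31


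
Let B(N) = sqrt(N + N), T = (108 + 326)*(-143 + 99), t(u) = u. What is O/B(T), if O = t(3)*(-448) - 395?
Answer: 1739*I*sqrt(2387)/9548 ≈ 8.8984*I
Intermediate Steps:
T = -19096 (T = 434*(-44) = -19096)
B(N) = sqrt(2)*sqrt(N) (B(N) = sqrt(2*N) = sqrt(2)*sqrt(N))
O = -1739 (O = 3*(-448) - 395 = -1344 - 395 = -1739)
O/B(T) = -1739*(-I*sqrt(2387)/9548) = -(-1739)*I*sqrt(2387)/9548 = 1739*I*sqrt(2387)/9548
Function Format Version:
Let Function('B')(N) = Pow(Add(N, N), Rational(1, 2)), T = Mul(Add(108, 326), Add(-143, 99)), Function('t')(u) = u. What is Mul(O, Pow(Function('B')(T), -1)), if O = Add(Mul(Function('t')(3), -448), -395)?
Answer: Mul(Rational(1739, 9548), I, Pow(2387, Rational(1, 2))) ≈ Mul(8.8984, I)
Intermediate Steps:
T = -19096 (T = Mul(434, -44) = -19096)
Function('B')(N) = Mul(Pow(2, Rational(1, 2)), Pow(N, Rational(1, 2))) (Function('B')(N) = Pow(Mul(2, N), Rational(1, 2)) = Mul(Pow(2, Rational(1, 2)), Pow(N, Rational(1, 2))))
O = -1739 (O = Add(Mul(3, -448), -395) = Add(-1344, -395) = -1739)
Mul(O, Pow(Function('B')(T), -1)) = Mul(-1739, Pow(Mul(Pow(2, Rational(1, 2)), Pow(-19096, Rational(1, 2))), -1)) = Mul(-1739, Pow(Mul(Pow(2, Rational(1, 2)), Mul(2, I, Pow(4774, Rational(1, 2)))), -1)) = Mul(-1739, Pow(Mul(4, I, Pow(2387, Rational(1, 2))), -1)) = Mul(-1739, Mul(Rational(-1, 9548), I, Pow(2387, Rational(1, 2)))) = Mul(Rational(1739, 9548), I, Pow(2387, Rational(1, 2)))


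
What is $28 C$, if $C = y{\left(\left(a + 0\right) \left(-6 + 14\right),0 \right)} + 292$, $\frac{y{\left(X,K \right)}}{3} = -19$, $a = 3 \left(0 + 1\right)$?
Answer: $6580$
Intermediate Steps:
$a = 3$ ($a = 3 \cdot 1 = 3$)
$y{\left(X,K \right)} = -57$ ($y{\left(X,K \right)} = 3 \left(-19\right) = -57$)
$C = 235$ ($C = -57 + 292 = 235$)
$28 C = 28 \cdot 235 = 6580$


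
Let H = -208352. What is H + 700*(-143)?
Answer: -308452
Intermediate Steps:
H + 700*(-143) = -208352 + 700*(-143) = -208352 - 100100 = -308452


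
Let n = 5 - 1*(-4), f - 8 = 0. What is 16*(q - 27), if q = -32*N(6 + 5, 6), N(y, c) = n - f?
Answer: -944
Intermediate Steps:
f = 8 (f = 8 + 0 = 8)
n = 9 (n = 5 + 4 = 9)
N(y, c) = 1 (N(y, c) = 9 - 1*8 = 9 - 8 = 1)
q = -32 (q = -32*1 = -32)
16*(q - 27) = 16*(-32 - 27) = 16*(-59) = -944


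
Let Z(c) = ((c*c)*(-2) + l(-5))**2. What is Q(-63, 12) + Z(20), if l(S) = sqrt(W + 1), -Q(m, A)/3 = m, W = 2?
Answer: 640192 - 1600*sqrt(3) ≈ 6.3742e+5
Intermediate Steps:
Q(m, A) = -3*m
l(S) = sqrt(3) (l(S) = sqrt(2 + 1) = sqrt(3))
Z(c) = (sqrt(3) - 2*c**2)**2 (Z(c) = ((c*c)*(-2) + sqrt(3))**2 = (c**2*(-2) + sqrt(3))**2 = (-2*c**2 + sqrt(3))**2 = (sqrt(3) - 2*c**2)**2)
Q(-63, 12) + Z(20) = -3*(-63) + (-sqrt(3) + 2*20**2)**2 = 189 + (-sqrt(3) + 2*400)**2 = 189 + (-sqrt(3) + 800)**2 = 189 + (800 - sqrt(3))**2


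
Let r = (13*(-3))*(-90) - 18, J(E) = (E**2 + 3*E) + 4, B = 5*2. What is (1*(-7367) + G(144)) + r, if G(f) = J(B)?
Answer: -3741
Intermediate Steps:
B = 10
J(E) = 4 + E**2 + 3*E
G(f) = 134 (G(f) = 4 + 10**2 + 3*10 = 4 + 100 + 30 = 134)
r = 3492 (r = -39*(-90) - 18 = 3510 - 18 = 3492)
(1*(-7367) + G(144)) + r = (1*(-7367) + 134) + 3492 = (-7367 + 134) + 3492 = -7233 + 3492 = -3741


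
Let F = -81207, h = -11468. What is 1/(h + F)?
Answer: -1/92675 ≈ -1.0790e-5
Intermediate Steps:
1/(h + F) = 1/(-11468 - 81207) = 1/(-92675) = -1/92675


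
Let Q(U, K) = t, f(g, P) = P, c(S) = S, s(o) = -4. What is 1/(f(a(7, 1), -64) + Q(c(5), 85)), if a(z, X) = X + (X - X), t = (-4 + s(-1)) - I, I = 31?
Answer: -1/103 ≈ -0.0097087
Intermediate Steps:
t = -39 (t = (-4 - 4) - 1*31 = -8 - 31 = -39)
a(z, X) = X (a(z, X) = X + 0 = X)
Q(U, K) = -39
1/(f(a(7, 1), -64) + Q(c(5), 85)) = 1/(-64 - 39) = 1/(-103) = -1/103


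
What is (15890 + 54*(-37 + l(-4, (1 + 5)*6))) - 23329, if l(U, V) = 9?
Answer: -8951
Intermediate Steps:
(15890 + 54*(-37 + l(-4, (1 + 5)*6))) - 23329 = (15890 + 54*(-37 + 9)) - 23329 = (15890 + 54*(-28)) - 23329 = (15890 - 1512) - 23329 = 14378 - 23329 = -8951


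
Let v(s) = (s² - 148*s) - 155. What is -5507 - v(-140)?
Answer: -45672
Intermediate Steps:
v(s) = -155 + s² - 148*s
-5507 - v(-140) = -5507 - (-155 + (-140)² - 148*(-140)) = -5507 - (-155 + 19600 + 20720) = -5507 - 1*40165 = -5507 - 40165 = -45672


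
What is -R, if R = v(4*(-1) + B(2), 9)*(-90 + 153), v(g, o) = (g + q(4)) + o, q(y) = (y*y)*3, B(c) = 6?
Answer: -3717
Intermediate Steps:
q(y) = 3*y² (q(y) = y²*3 = 3*y²)
v(g, o) = 48 + g + o (v(g, o) = (g + 3*4²) + o = (g + 3*16) + o = (g + 48) + o = (48 + g) + o = 48 + g + o)
R = 3717 (R = (48 + (4*(-1) + 6) + 9)*(-90 + 153) = (48 + (-4 + 6) + 9)*63 = (48 + 2 + 9)*63 = 59*63 = 3717)
-R = -1*3717 = -3717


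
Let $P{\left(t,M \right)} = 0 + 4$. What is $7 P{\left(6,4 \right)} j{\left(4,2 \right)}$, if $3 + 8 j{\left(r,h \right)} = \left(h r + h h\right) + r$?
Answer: $\frac{91}{2} \approx 45.5$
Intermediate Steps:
$j{\left(r,h \right)} = - \frac{3}{8} + \frac{r}{8} + \frac{h^{2}}{8} + \frac{h r}{8}$ ($j{\left(r,h \right)} = - \frac{3}{8} + \frac{\left(h r + h h\right) + r}{8} = - \frac{3}{8} + \frac{\left(h r + h^{2}\right) + r}{8} = - \frac{3}{8} + \frac{\left(h^{2} + h r\right) + r}{8} = - \frac{3}{8} + \frac{r + h^{2} + h r}{8} = - \frac{3}{8} + \left(\frac{r}{8} + \frac{h^{2}}{8} + \frac{h r}{8}\right) = - \frac{3}{8} + \frac{r}{8} + \frac{h^{2}}{8} + \frac{h r}{8}$)
$P{\left(t,M \right)} = 4$
$7 P{\left(6,4 \right)} j{\left(4,2 \right)} = 7 \cdot 4 \left(- \frac{3}{8} + \frac{1}{8} \cdot 4 + \frac{2^{2}}{8} + \frac{1}{8} \cdot 2 \cdot 4\right) = 28 \left(- \frac{3}{8} + \frac{1}{2} + \frac{1}{8} \cdot 4 + 1\right) = 28 \left(- \frac{3}{8} + \frac{1}{2} + \frac{1}{2} + 1\right) = 28 \cdot \frac{13}{8} = \frac{91}{2}$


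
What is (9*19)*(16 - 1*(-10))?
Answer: 4446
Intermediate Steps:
(9*19)*(16 - 1*(-10)) = 171*(16 + 10) = 171*26 = 4446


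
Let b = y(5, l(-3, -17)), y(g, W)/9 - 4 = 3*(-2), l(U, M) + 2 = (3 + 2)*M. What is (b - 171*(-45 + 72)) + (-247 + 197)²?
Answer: -2135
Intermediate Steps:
l(U, M) = -2 + 5*M (l(U, M) = -2 + (3 + 2)*M = -2 + 5*M)
y(g, W) = -18 (y(g, W) = 36 + 9*(3*(-2)) = 36 + 9*(-6) = 36 - 54 = -18)
b = -18
(b - 171*(-45 + 72)) + (-247 + 197)² = (-18 - 171*(-45 + 72)) + (-247 + 197)² = (-18 - 171*27) + (-50)² = (-18 - 4617) + 2500 = -4635 + 2500 = -2135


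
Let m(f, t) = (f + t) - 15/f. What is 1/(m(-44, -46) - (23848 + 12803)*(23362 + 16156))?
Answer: -44/63728469537 ≈ -6.9043e-10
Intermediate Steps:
m(f, t) = f + t - 15/f
1/(m(-44, -46) - (23848 + 12803)*(23362 + 16156)) = 1/((-44 - 46 - 15/(-44)) - (23848 + 12803)*(23362 + 16156)) = 1/((-44 - 46 - 15*(-1/44)) - 36651*39518) = 1/((-44 - 46 + 15/44) - 1*1448374218) = 1/(-3945/44 - 1448374218) = 1/(-63728469537/44) = -44/63728469537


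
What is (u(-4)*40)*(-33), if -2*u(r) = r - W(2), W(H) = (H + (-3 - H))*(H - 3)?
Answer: -4620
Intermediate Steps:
W(H) = 9 - 3*H (W(H) = -3*(-3 + H) = 9 - 3*H)
u(r) = 3/2 - r/2 (u(r) = -(r - (9 - 3*2))/2 = -(r - (9 - 6))/2 = -(r - 1*3)/2 = -(r - 3)/2 = -(-3 + r)/2 = 3/2 - r/2)
(u(-4)*40)*(-33) = ((3/2 - 1/2*(-4))*40)*(-33) = ((3/2 + 2)*40)*(-33) = ((7/2)*40)*(-33) = 140*(-33) = -4620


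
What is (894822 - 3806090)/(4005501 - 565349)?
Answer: -727817/860038 ≈ -0.84626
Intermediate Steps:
(894822 - 3806090)/(4005501 - 565349) = -2911268/3440152 = -2911268*1/3440152 = -727817/860038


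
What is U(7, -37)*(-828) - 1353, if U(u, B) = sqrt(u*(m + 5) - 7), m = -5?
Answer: -1353 - 828*I*sqrt(7) ≈ -1353.0 - 2190.7*I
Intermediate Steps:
U(u, B) = I*sqrt(7) (U(u, B) = sqrt(u*(-5 + 5) - 7) = sqrt(u*0 - 7) = sqrt(0 - 7) = sqrt(-7) = I*sqrt(7))
U(7, -37)*(-828) - 1353 = (I*sqrt(7))*(-828) - 1353 = -828*I*sqrt(7) - 1353 = -1353 - 828*I*sqrt(7)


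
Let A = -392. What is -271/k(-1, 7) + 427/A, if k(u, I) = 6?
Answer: -7771/168 ≈ -46.256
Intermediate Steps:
-271/k(-1, 7) + 427/A = -271/6 + 427/(-392) = -271*1/6 + 427*(-1/392) = -271/6 - 61/56 = -7771/168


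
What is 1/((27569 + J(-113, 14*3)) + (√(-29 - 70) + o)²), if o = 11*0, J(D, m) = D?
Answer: 1/27357 ≈ 3.6554e-5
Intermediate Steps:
o = 0
1/((27569 + J(-113, 14*3)) + (√(-29 - 70) + o)²) = 1/((27569 - 113) + (√(-29 - 70) + 0)²) = 1/(27456 + (√(-99) + 0)²) = 1/(27456 + (3*I*√11 + 0)²) = 1/(27456 + (3*I*√11)²) = 1/(27456 - 99) = 1/27357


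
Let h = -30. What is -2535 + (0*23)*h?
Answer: -2535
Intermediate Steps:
-2535 + (0*23)*h = -2535 + (0*23)*(-30) = -2535 + 0*(-30) = -2535 + 0 = -2535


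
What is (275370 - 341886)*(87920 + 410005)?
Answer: -33119979300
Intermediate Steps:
(275370 - 341886)*(87920 + 410005) = -66516*497925 = -33119979300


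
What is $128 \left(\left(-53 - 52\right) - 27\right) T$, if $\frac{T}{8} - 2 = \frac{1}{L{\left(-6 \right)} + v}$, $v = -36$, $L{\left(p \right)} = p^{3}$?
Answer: $- \frac{5665792}{21} \approx -2.698 \cdot 10^{5}$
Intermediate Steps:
$T = \frac{1006}{63}$ ($T = 16 + \frac{8}{\left(-6\right)^{3} - 36} = 16 + \frac{8}{-216 - 36} = 16 + \frac{8}{-252} = 16 + 8 \left(- \frac{1}{252}\right) = 16 - \frac{2}{63} = \frac{1006}{63} \approx 15.968$)
$128 \left(\left(-53 - 52\right) - 27\right) T = 128 \left(\left(-53 - 52\right) - 27\right) \frac{1006}{63} = 128 \left(-105 - 27\right) \frac{1006}{63} = 128 \left(-132\right) \frac{1006}{63} = \left(-16896\right) \frac{1006}{63} = - \frac{5665792}{21}$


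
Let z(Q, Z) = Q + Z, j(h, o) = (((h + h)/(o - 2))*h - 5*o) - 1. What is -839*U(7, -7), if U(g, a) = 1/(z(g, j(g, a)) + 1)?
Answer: -7551/280 ≈ -26.968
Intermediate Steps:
j(h, o) = -1 - 5*o + 2*h**2/(-2 + o) (j(h, o) = (((2*h)/(-2 + o))*h - 5*o) - 1 = ((2*h/(-2 + o))*h - 5*o) - 1 = (2*h**2/(-2 + o) - 5*o) - 1 = (-5*o + 2*h**2/(-2 + o)) - 1 = -1 - 5*o + 2*h**2/(-2 + o))
U(g, a) = 1/(1 + g + (2 - 5*a**2 + 2*g**2 + 9*a)/(-2 + a)) (U(g, a) = 1/((g + (2 - 5*a**2 + 2*g**2 + 9*a)/(-2 + a)) + 1) = 1/(1 + g + (2 - 5*a**2 + 2*g**2 + 9*a)/(-2 + a)))
-839*U(7, -7) = -839*(-2 - 7)/(-5*(-7)**2 + 2*7**2 + 10*(-7) + 7*(-2 - 7)) = -839*(-9)/(-5*49 + 2*49 - 70 + 7*(-9)) = -839*(-9)/(-245 + 98 - 70 - 63) = -839*(-9)/(-280) = -(-839)*(-9)/280 = -839*9/280 = -7551/280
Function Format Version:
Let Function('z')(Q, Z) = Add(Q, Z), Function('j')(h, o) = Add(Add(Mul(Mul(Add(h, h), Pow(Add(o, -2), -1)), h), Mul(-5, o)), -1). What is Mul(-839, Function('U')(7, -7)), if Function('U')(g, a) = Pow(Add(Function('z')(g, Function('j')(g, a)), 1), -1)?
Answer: Rational(-7551, 280) ≈ -26.968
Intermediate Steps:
Function('j')(h, o) = Add(-1, Mul(-5, o), Mul(2, Pow(h, 2), Pow(Add(-2, o), -1))) (Function('j')(h, o) = Add(Add(Mul(Mul(Mul(2, h), Pow(Add(-2, o), -1)), h), Mul(-5, o)), -1) = Add(Add(Mul(Mul(2, h, Pow(Add(-2, o), -1)), h), Mul(-5, o)), -1) = Add(Add(Mul(2, Pow(h, 2), Pow(Add(-2, o), -1)), Mul(-5, o)), -1) = Add(Add(Mul(-5, o), Mul(2, Pow(h, 2), Pow(Add(-2, o), -1))), -1) = Add(-1, Mul(-5, o), Mul(2, Pow(h, 2), Pow(Add(-2, o), -1))))
Function('U')(g, a) = Pow(Add(1, g, Mul(Pow(Add(-2, a), -1), Add(2, Mul(-5, Pow(a, 2)), Mul(2, Pow(g, 2)), Mul(9, a)))), -1) (Function('U')(g, a) = Pow(Add(Add(g, Mul(Pow(Add(-2, a), -1), Add(2, Mul(-5, Pow(a, 2)), Mul(2, Pow(g, 2)), Mul(9, a)))), 1), -1) = Pow(Add(1, g, Mul(Pow(Add(-2, a), -1), Add(2, Mul(-5, Pow(a, 2)), Mul(2, Pow(g, 2)), Mul(9, a)))), -1))
Mul(-839, Function('U')(7, -7)) = Mul(-839, Mul(Pow(Add(Mul(-5, Pow(-7, 2)), Mul(2, Pow(7, 2)), Mul(10, -7), Mul(7, Add(-2, -7))), -1), Add(-2, -7))) = Mul(-839, Mul(Pow(Add(Mul(-5, 49), Mul(2, 49), -70, Mul(7, -9)), -1), -9)) = Mul(-839, Mul(Pow(Add(-245, 98, -70, -63), -1), -9)) = Mul(-839, Mul(Pow(-280, -1), -9)) = Mul(-839, Mul(Rational(-1, 280), -9)) = Mul(-839, Rational(9, 280)) = Rational(-7551, 280)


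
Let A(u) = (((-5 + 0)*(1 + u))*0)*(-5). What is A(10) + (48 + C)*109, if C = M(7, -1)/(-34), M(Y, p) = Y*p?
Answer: 178651/34 ≈ 5254.4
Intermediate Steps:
C = 7/34 (C = (7*(-1))/(-34) = -7*(-1/34) = 7/34 ≈ 0.20588)
A(u) = 0 (A(u) = (-5*(1 + u)*0)*(-5) = ((-5 - 5*u)*0)*(-5) = 0*(-5) = 0)
A(10) + (48 + C)*109 = 0 + (48 + 7/34)*109 = 0 + (1639/34)*109 = 0 + 178651/34 = 178651/34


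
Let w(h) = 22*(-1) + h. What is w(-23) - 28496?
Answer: -28541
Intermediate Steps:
w(h) = -22 + h
w(-23) - 28496 = (-22 - 23) - 28496 = -45 - 28496 = -28541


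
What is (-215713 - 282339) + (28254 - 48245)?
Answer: -518043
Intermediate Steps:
(-215713 - 282339) + (28254 - 48245) = -498052 - 19991 = -518043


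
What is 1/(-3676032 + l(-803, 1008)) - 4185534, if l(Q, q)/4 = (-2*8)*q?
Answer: -15656174090497/3740544 ≈ -4.1855e+6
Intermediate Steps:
l(Q, q) = -64*q (l(Q, q) = 4*((-2*8)*q) = 4*(-16*q) = -64*q)
1/(-3676032 + l(-803, 1008)) - 4185534 = 1/(-3676032 - 64*1008) - 4185534 = 1/(-3676032 - 64512) - 4185534 = 1/(-3740544) - 4185534 = -1/3740544 - 4185534 = -15656174090497/3740544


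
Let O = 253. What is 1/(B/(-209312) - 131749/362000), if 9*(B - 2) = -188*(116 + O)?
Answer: -591960500/193649021 ≈ -3.0569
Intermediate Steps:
B = -7706 (B = 2 + (-188*(116 + 253))/9 = 2 + (-188*369)/9 = 2 + (⅑)*(-69372) = 2 - 7708 = -7706)
1/(B/(-209312) - 131749/362000) = 1/(-7706/(-209312) - 131749/362000) = 1/(-7706*(-1/209312) - 131749*1/362000) = 1/(3853/104656 - 131749/362000) = 1/(-193649021/591960500) = -591960500/193649021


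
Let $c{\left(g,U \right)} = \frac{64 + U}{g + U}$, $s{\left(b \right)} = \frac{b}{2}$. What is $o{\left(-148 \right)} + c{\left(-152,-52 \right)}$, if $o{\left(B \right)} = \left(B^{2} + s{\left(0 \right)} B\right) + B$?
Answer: $\frac{369851}{17} \approx 21756.0$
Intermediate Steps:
$s{\left(b \right)} = \frac{b}{2}$ ($s{\left(b \right)} = b \frac{1}{2} = \frac{b}{2}$)
$c{\left(g,U \right)} = \frac{64 + U}{U + g}$
$o{\left(B \right)} = B + B^{2}$ ($o{\left(B \right)} = \left(B^{2} + \frac{1}{2} \cdot 0 B\right) + B = \left(B^{2} + 0 B\right) + B = \left(B^{2} + 0\right) + B = B^{2} + B = B + B^{2}$)
$o{\left(-148 \right)} + c{\left(-152,-52 \right)} = - 148 \left(1 - 148\right) + \frac{64 - 52}{-52 - 152} = \left(-148\right) \left(-147\right) + \frac{1}{-204} \cdot 12 = 21756 - \frac{1}{17} = \frac{369851}{17}$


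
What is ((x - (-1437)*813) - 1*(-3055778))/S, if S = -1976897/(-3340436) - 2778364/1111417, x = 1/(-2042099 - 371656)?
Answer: -37853265672745456356821728/17098533998885724525 ≈ -2.2138e+6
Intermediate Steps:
x = -1/2413755 (x = 1/(-2413755) = -1/2413755 ≈ -4.1429e-7)
S = -7083790193655/3712617357812 (S = -1976897*(-1/3340436) - 2778364*1/1111417 = 1976897/3340436 - 2778364/1111417 = -7083790193655/3712617357812 ≈ -1.9080)
((x - (-1437)*813) - 1*(-3055778))/S = ((-1/2413755 - (-1437)*813) - 1*(-3055778))/(-7083790193655/3712617357812) = ((-1/2413755 - 1*(-1168281)) + 3055778)*(-3712617357812/7083790193655) = ((-1/2413755 + 1168281) + 3055778)*(-3712617357812/7083790193655) = (2819944105154/2413755 + 3055778)*(-3712617357812/7083790193655) = (10195843531544/2413755)*(-3712617357812/7083790193655) = -37853265672745456356821728/17098533998885724525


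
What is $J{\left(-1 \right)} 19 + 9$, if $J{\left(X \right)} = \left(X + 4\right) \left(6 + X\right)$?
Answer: $294$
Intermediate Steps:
$J{\left(X \right)} = \left(4 + X\right) \left(6 + X\right)$
$J{\left(-1 \right)} 19 + 9 = \left(24 + \left(-1\right)^{2} + 10 \left(-1\right)\right) 19 + 9 = \left(24 + 1 - 10\right) 19 + 9 = 15 \cdot 19 + 9 = 285 + 9 = 294$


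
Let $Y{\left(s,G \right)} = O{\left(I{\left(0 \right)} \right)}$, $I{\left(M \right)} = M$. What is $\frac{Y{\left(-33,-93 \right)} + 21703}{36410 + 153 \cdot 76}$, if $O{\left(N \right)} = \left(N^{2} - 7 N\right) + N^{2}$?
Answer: $\frac{21703}{48038} \approx 0.45179$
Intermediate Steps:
$O{\left(N \right)} = - 7 N + 2 N^{2}$
$Y{\left(s,G \right)} = 0$ ($Y{\left(s,G \right)} = 0 \left(-7 + 2 \cdot 0\right) = 0 \left(-7 + 0\right) = 0 \left(-7\right) = 0$)
$\frac{Y{\left(-33,-93 \right)} + 21703}{36410 + 153 \cdot 76} = \frac{0 + 21703}{36410 + 153 \cdot 76} = \frac{21703}{36410 + 11628} = \frac{21703}{48038}$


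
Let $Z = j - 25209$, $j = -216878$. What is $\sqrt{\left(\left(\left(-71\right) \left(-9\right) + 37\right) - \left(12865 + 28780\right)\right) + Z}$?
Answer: $4 i \sqrt{17691} \approx 532.03 i$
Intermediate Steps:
$Z = -242087$ ($Z = -216878 - 25209 = -242087$)
$\sqrt{\left(\left(\left(-71\right) \left(-9\right) + 37\right) - \left(12865 + 28780\right)\right) + Z} = \sqrt{\left(\left(\left(-71\right) \left(-9\right) + 37\right) - \left(12865 + 28780\right)\right) - 242087} = \sqrt{\left(\left(639 + 37\right) - 41645\right) - 242087} = \sqrt{\left(676 - 41645\right) - 242087} = \sqrt{-40969 - 242087} = \sqrt{-283056} = 4 i \sqrt{17691}$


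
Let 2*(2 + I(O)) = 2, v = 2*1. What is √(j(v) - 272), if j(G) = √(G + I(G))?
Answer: I*√271 ≈ 16.462*I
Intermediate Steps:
v = 2
I(O) = -1 (I(O) = -2 + (½)*2 = -2 + 1 = -1)
j(G) = √(-1 + G) (j(G) = √(G - 1) = √(-1 + G))
√(j(v) - 272) = √(√(-1 + 2) - 272) = √(√1 - 272) = √(1 - 272) = √(-271) = I*√271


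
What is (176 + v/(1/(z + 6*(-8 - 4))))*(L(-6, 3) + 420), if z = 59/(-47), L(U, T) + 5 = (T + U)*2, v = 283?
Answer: -395133673/47 ≈ -8.4071e+6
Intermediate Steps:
L(U, T) = -5 + 2*T + 2*U (L(U, T) = -5 + (T + U)*2 = -5 + (2*T + 2*U) = -5 + 2*T + 2*U)
z = -59/47 (z = 59*(-1/47) = -59/47 ≈ -1.2553)
(176 + v/(1/(z + 6*(-8 - 4))))*(L(-6, 3) + 420) = (176 + 283/(1/(-59/47 + 6*(-8 - 4))))*((-5 + 2*3 + 2*(-6)) + 420) = (176 + 283/(1/(-59/47 + 6*(-12))))*((-5 + 6 - 12) + 420) = (176 + 283/(1/(-59/47 - 72)))*(-11 + 420) = (176 + 283/(1/(-3443/47)))*409 = (176 + 283/(-47/3443))*409 = (176 + 283*(-3443/47))*409 = (176 - 974369/47)*409 = -966097/47*409 = -395133673/47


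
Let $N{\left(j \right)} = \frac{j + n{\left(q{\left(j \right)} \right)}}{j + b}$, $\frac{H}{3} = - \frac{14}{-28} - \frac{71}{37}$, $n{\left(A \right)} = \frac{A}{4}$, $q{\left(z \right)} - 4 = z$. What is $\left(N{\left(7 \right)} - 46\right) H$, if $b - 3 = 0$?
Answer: $\frac{113463}{592} \approx 191.66$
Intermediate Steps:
$q{\left(z \right)} = 4 + z$
$n{\left(A \right)} = \frac{A}{4}$ ($n{\left(A \right)} = A \frac{1}{4} = \frac{A}{4}$)
$b = 3$ ($b = 3 + 0 = 3$)
$H = - \frac{315}{74}$ ($H = 3 \left(- \frac{14}{-28} - \frac{71}{37}\right) = 3 \left(\left(-14\right) \left(- \frac{1}{28}\right) - \frac{71}{37}\right) = 3 \left(\frac{1}{2} - \frac{71}{37}\right) = 3 \left(- \frac{105}{74}\right) = - \frac{315}{74} \approx -4.2568$)
$N{\left(j \right)} = \frac{1 + \frac{5 j}{4}}{3 + j}$ ($N{\left(j \right)} = \frac{j + \frac{4 + j}{4}}{j + 3} = \frac{j + \left(1 + \frac{j}{4}\right)}{3 + j} = \frac{1 + \frac{5 j}{4}}{3 + j}$)
$\left(N{\left(7 \right)} - 46\right) H = \left(\frac{4 + 5 \cdot 7}{4 \left(3 + 7\right)} - 46\right) \left(- \frac{315}{74}\right) = \left(\frac{4 + 35}{4 \cdot 10} - 46\right) \left(- \frac{315}{74}\right) = \left(\frac{1}{4} \cdot \frac{1}{10} \cdot 39 - 46\right) \left(- \frac{315}{74}\right) = \left(\frac{39}{40} - 46\right) \left(- \frac{315}{74}\right) = \left(- \frac{1801}{40}\right) \left(- \frac{315}{74}\right) = \frac{113463}{592}$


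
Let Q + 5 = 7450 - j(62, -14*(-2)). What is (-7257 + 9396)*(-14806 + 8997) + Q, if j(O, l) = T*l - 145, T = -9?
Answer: -12417609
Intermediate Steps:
j(O, l) = -145 - 9*l (j(O, l) = -9*l - 145 = -145 - 9*l)
Q = 7842 (Q = -5 + (7450 - (-145 - (-126)*(-2))) = -5 + (7450 - (-145 - 9*28)) = -5 + (7450 - (-145 - 252)) = -5 + (7450 - 1*(-397)) = -5 + (7450 + 397) = -5 + 7847 = 7842)
(-7257 + 9396)*(-14806 + 8997) + Q = (-7257 + 9396)*(-14806 + 8997) + 7842 = 2139*(-5809) + 7842 = -12425451 + 7842 = -12417609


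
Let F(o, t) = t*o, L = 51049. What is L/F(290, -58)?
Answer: -51049/16820 ≈ -3.0350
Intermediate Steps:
F(o, t) = o*t
L/F(290, -58) = 51049/((290*(-58))) = 51049/(-16820) = 51049*(-1/16820) = -51049/16820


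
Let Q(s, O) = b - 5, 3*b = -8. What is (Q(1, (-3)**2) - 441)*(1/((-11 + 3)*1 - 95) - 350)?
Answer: 16174882/103 ≈ 1.5704e+5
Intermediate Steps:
b = -8/3 (b = (1/3)*(-8) = -8/3 ≈ -2.6667)
Q(s, O) = -23/3 (Q(s, O) = -8/3 - 5 = -23/3)
(Q(1, (-3)**2) - 441)*(1/((-11 + 3)*1 - 95) - 350) = (-23/3 - 441)*(1/((-11 + 3)*1 - 95) - 350) = -1346*(1/(-8*1 - 95) - 350)/3 = -1346*(1/(-8 - 95) - 350)/3 = -1346*(1/(-103) - 350)/3 = -1346*(-1/103 - 350)/3 = -1346/3*(-36051/103) = 16174882/103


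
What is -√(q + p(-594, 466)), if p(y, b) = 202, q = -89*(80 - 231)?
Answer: -√13641 ≈ -116.79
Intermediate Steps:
q = 13439 (q = -89*(-151) = 13439)
-√(q + p(-594, 466)) = -√(13439 + 202) = -√13641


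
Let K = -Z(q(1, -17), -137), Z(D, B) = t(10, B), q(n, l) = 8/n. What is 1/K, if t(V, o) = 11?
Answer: -1/11 ≈ -0.090909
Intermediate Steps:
Z(D, B) = 11
K = -11 (K = -1*11 = -11)
1/K = 1/(-11) = -1/11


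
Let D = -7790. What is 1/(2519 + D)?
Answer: -1/5271 ≈ -0.00018972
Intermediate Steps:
1/(2519 + D) = 1/(2519 - 7790) = 1/(-5271) = -1/5271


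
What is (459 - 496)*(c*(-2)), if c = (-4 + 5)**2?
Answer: 74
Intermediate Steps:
c = 1 (c = 1**2 = 1)
(459 - 496)*(c*(-2)) = (459 - 496)*(1*(-2)) = -37*(-2) = 74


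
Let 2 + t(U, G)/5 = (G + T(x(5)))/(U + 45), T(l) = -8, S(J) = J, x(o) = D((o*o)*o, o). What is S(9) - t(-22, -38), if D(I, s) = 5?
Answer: 29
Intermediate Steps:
x(o) = 5
t(U, G) = -10 + 5*(-8 + G)/(45 + U) (t(U, G) = -10 + 5*((G - 8)/(U + 45)) = -10 + 5*((-8 + G)/(45 + U)) = -10 + 5*(-8 + G)/(45 + U))
S(9) - t(-22, -38) = 9 - 5*(-98 - 38 - 2*(-22))/(45 - 22) = 9 - 5*(-98 - 38 + 44)/23 = 9 - 5*(-92)/23 = 9 - 1*(-20) = 9 + 20 = 29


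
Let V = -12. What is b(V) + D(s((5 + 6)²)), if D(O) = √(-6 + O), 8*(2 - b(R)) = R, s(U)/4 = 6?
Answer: 7/2 + 3*√2 ≈ 7.7426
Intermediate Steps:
s(U) = 24 (s(U) = 4*6 = 24)
b(R) = 2 - R/8
b(V) + D(s((5 + 6)²)) = (2 - ⅛*(-12)) + √(-6 + 24) = (2 + 3/2) + √18 = 7/2 + 3*√2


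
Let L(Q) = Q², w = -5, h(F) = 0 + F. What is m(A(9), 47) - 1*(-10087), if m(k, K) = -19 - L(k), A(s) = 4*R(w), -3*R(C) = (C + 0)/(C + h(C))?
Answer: 90608/9 ≈ 10068.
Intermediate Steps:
h(F) = F
R(C) = -⅙ (R(C) = -(C + 0)/(3*(C + C)) = -C/(3*(2*C)) = -C*1/(2*C)/3 = -⅓*½ = -⅙)
A(s) = -⅔ (A(s) = 4*(-⅙) = -⅔)
m(k, K) = -19 - k²
m(A(9), 47) - 1*(-10087) = (-19 - (-⅔)²) - 1*(-10087) = (-19 - 1*4/9) + 10087 = (-19 - 4/9) + 10087 = -175/9 + 10087 = 90608/9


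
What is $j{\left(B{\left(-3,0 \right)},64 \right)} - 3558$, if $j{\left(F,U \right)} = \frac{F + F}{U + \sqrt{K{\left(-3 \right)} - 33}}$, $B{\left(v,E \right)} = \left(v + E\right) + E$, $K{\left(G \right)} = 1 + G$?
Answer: $\frac{6 \left(- 593 \sqrt{35} + 37953 i\right)}{\sqrt{35} - 64 i} \approx -3558.1 + 0.0085926 i$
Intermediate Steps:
$B{\left(v,E \right)} = v + 2 E$ ($B{\left(v,E \right)} = \left(E + v\right) + E = v + 2 E$)
$j{\left(F,U \right)} = \frac{2 F}{U + i \sqrt{35}}$ ($j{\left(F,U \right)} = \frac{F + F}{U + \sqrt{\left(1 - 3\right) - 33}} = \frac{2 F}{U + \sqrt{-2 - 33}} = \frac{2 F}{U + \sqrt{-35}} = \frac{2 F}{U + i \sqrt{35}}$)
$j{\left(B{\left(-3,0 \right)},64 \right)} - 3558 = \frac{2 \left(-3 + 2 \cdot 0\right)}{64 + i \sqrt{35}} - 3558 = \frac{2 \left(-3 + 0\right)}{64 + i \sqrt{35}} - 3558 = 2 \left(-3\right) \frac{1}{64 + i \sqrt{35}} - 3558 = - \frac{6}{64 + i \sqrt{35}} - 3558 = -3558 - \frac{6}{64 + i \sqrt{35}}$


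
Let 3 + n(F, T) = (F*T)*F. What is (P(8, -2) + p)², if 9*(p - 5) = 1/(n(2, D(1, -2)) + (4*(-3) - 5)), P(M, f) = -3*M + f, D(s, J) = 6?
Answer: 570025/1296 ≈ 439.83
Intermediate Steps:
P(M, f) = f - 3*M
n(F, T) = -3 + T*F² (n(F, T) = -3 + (F*T)*F = -3 + T*F²)
p = 181/36 (p = 5 + 1/(9*((-3 + 6*2²) + (4*(-3) - 5))) = 5 + 1/(9*((-3 + 6*4) + (-12 - 5))) = 5 + 1/(9*((-3 + 24) - 17)) = 5 + 1/(9*(21 - 17)) = 5 + (⅑)/4 = 5 + (⅑)*(¼) = 5 + 1/36 = 181/36 ≈ 5.0278)
(P(8, -2) + p)² = ((-2 - 3*8) + 181/36)² = ((-2 - 24) + 181/36)² = (-26 + 181/36)² = (-755/36)² = 570025/1296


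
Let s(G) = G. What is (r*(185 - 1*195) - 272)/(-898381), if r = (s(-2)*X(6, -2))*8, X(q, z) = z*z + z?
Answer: -48/898381 ≈ -5.3429e-5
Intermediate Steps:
X(q, z) = z + z**2 (X(q, z) = z**2 + z = z + z**2)
r = -32 (r = -(-4)*(1 - 2)*8 = -(-4)*(-1)*8 = -2*2*8 = -4*8 = -32)
(r*(185 - 1*195) - 272)/(-898381) = (-32*(185 - 1*195) - 272)/(-898381) = (-32*(185 - 195) - 272)*(-1/898381) = (-32*(-10) - 272)*(-1/898381) = (320 - 272)*(-1/898381) = 48*(-1/898381) = -48/898381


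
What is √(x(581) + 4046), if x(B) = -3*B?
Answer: 7*√47 ≈ 47.990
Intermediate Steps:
√(x(581) + 4046) = √(-3*581 + 4046) = √(-1743 + 4046) = √2303 = 7*√47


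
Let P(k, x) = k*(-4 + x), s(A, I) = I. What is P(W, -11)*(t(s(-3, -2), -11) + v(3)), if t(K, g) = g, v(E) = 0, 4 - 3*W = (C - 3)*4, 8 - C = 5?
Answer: 220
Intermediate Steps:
C = 3 (C = 8 - 1*5 = 8 - 5 = 3)
W = 4/3 (W = 4/3 - (3 - 3)*4/3 = 4/3 - 0*4 = 4/3 - ⅓*0 = 4/3 + 0 = 4/3 ≈ 1.3333)
P(W, -11)*(t(s(-3, -2), -11) + v(3)) = (4*(-4 - 11)/3)*(-11 + 0) = ((4/3)*(-15))*(-11) = -20*(-11) = 220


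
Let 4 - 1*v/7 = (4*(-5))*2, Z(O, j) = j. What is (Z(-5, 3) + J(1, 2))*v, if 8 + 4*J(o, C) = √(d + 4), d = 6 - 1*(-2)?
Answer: 308 + 154*√3 ≈ 574.74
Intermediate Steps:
d = 8 (d = 6 + 2 = 8)
J(o, C) = -2 + √3/2 (J(o, C) = -2 + √(8 + 4)/4 = -2 + √12/4 = -2 + (2*√3)/4 = -2 + √3/2)
v = 308 (v = 28 - 7*4*(-5)*2 = 28 - (-140)*2 = 28 - 7*(-40) = 28 + 280 = 308)
(Z(-5, 3) + J(1, 2))*v = (3 + (-2 + √3/2))*308 = (1 + √3/2)*308 = 308 + 154*√3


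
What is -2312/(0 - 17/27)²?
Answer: -5832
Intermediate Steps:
-2312/(0 - 17/27)² = -2312/((-17/27)²) = -2312/289/729 = -2312*729/289 = -5832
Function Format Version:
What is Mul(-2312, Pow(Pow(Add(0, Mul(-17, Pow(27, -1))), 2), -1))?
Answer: -5832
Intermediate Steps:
Mul(-2312, Pow(Pow(Add(0, Mul(-17, Pow(27, -1))), 2), -1)) = Mul(-2312, Pow(Pow(Add(0, Mul(-17, Rational(1, 27))), 2), -1)) = Mul(-2312, Pow(Pow(Add(0, Rational(-17, 27)), 2), -1)) = Mul(-2312, Pow(Pow(Rational(-17, 27), 2), -1)) = Mul(-2312, Pow(Rational(289, 729), -1)) = Mul(-2312, Rational(729, 289)) = -5832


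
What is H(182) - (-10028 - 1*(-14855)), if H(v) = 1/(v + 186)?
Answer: -1776335/368 ≈ -4827.0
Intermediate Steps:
H(v) = 1/(186 + v)
H(182) - (-10028 - 1*(-14855)) = 1/(186 + 182) - (-10028 - 1*(-14855)) = 1/368 - (-10028 + 14855) = 1/368 - 1*4827 = 1/368 - 4827 = -1776335/368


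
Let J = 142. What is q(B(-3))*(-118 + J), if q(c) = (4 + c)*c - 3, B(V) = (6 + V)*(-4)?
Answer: 2232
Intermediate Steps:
B(V) = -24 - 4*V
q(c) = -3 + c*(4 + c) (q(c) = c*(4 + c) - 3 = -3 + c*(4 + c))
q(B(-3))*(-118 + J) = (-3 + (-24 - 4*(-3))**2 + 4*(-24 - 4*(-3)))*(-118 + 142) = (-3 + (-24 + 12)**2 + 4*(-24 + 12))*24 = (-3 + (-12)**2 + 4*(-12))*24 = (-3 + 144 - 48)*24 = 93*24 = 2232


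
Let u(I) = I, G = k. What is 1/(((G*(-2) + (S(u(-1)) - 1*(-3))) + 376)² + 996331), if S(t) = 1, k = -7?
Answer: 1/1151567 ≈ 8.6838e-7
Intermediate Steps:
G = -7
1/(((G*(-2) + (S(u(-1)) - 1*(-3))) + 376)² + 996331) = 1/(((-7*(-2) + (1 - 1*(-3))) + 376)² + 996331) = 1/(((14 + (1 + 3)) + 376)² + 996331) = 1/(((14 + 4) + 376)² + 996331) = 1/((18 + 376)² + 996331) = 1/(394² + 996331) = 1/(155236 + 996331) = 1/1151567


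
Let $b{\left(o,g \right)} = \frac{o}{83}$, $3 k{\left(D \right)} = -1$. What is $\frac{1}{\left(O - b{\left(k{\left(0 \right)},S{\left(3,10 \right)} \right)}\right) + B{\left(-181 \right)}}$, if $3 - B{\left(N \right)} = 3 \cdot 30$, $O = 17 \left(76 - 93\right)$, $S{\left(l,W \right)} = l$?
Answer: $- \frac{249}{93623} \approx -0.0026596$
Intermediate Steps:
$O = -289$ ($O = 17 \left(-17\right) = -289$)
$k{\left(D \right)} = - \frac{1}{3}$ ($k{\left(D \right)} = \frac{1}{3} \left(-1\right) = - \frac{1}{3}$)
$b{\left(o,g \right)} = \frac{o}{83}$ ($b{\left(o,g \right)} = o \frac{1}{83} = \frac{o}{83}$)
$B{\left(N \right)} = -87$ ($B{\left(N \right)} = 3 - 3 \cdot 30 = 3 - 90 = -87$)
$\frac{1}{\left(O - b{\left(k{\left(0 \right)},S{\left(3,10 \right)} \right)}\right) + B{\left(-181 \right)}} = \frac{1}{\left(-289 - \frac{1}{83} \left(- \frac{1}{3}\right)\right) - 87} = \frac{1}{\left(-289 - - \frac{1}{249}\right) - 87} = \frac{1}{\left(-289 + \frac{1}{249}\right) - 87} = \frac{1}{- \frac{71960}{249} - 87} = \frac{1}{- \frac{93623}{249}} = - \frac{249}{93623}$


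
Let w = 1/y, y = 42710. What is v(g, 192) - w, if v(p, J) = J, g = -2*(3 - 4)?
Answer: 8200319/42710 ≈ 192.00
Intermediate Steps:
g = 2 (g = -2*(-1) = 2)
w = 1/42710 ≈ 2.3414e-5
v(g, 192) - w = 192 - 1*1/42710 = 192 - 1/42710 = 8200319/42710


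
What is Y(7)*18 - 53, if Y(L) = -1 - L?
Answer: -197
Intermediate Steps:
Y(7)*18 - 53 = (-1 - 1*7)*18 - 53 = (-1 - 7)*18 - 53 = -8*18 - 53 = -144 - 53 = -197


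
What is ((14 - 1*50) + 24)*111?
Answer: -1332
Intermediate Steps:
((14 - 1*50) + 24)*111 = ((14 - 50) + 24)*111 = (-36 + 24)*111 = -12*111 = -1332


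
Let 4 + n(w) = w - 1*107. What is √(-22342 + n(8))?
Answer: 67*I*√5 ≈ 149.82*I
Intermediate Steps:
n(w) = -111 + w (n(w) = -4 + (w - 1*107) = -4 + (w - 107) = -4 + (-107 + w) = -111 + w)
√(-22342 + n(8)) = √(-22342 + (-111 + 8)) = √(-22342 - 103) = √(-22445) = 67*I*√5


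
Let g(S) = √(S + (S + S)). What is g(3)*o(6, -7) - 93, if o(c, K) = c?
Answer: -75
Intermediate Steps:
g(S) = √3*√S (g(S) = √(S + 2*S) = √(3*S) = √3*√S)
g(3)*o(6, -7) - 93 = (√3*√3)*6 - 93 = 3*6 - 93 = 18 - 93 = -75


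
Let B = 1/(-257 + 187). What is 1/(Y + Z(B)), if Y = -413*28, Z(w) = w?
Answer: -70/809481 ≈ -8.6475e-5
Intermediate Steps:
B = -1/70 (B = 1/(-70) = -1/70 ≈ -0.014286)
Y = -11564
1/(Y + Z(B)) = 1/(-11564 - 1/70) = 1/(-809481/70) = -70/809481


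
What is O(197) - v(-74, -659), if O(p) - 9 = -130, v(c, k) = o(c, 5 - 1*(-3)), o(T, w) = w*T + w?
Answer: 463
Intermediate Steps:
o(T, w) = w + T*w (o(T, w) = T*w + w = w + T*w)
v(c, k) = 8 + 8*c (v(c, k) = (5 - 1*(-3))*(1 + c) = (5 + 3)*(1 + c) = 8*(1 + c) = 8 + 8*c)
O(p) = -121 (O(p) = 9 - 130 = -121)
O(197) - v(-74, -659) = -121 - (8 + 8*(-74)) = -121 - (8 - 592) = -121 - 1*(-584) = -121 + 584 = 463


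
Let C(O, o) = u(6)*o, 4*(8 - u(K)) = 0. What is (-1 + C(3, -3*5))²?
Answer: 14641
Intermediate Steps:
u(K) = 8 (u(K) = 8 - ¼*0 = 8 + 0 = 8)
C(O, o) = 8*o
(-1 + C(3, -3*5))² = (-1 + 8*(-3*5))² = (-1 + 8*(-15))² = (-1 - 120)² = (-121)² = 14641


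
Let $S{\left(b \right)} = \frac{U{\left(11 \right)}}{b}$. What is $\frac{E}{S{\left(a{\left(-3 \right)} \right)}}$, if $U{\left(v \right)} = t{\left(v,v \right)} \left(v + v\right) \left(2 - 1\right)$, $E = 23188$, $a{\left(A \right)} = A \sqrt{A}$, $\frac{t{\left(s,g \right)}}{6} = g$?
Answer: $- \frac{527 i \sqrt{3}}{11} \approx - 82.981 i$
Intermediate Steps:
$t{\left(s,g \right)} = 6 g$
$a{\left(A \right)} = A^{\frac{3}{2}}$
$U{\left(v \right)} = 12 v^{2}$ ($U{\left(v \right)} = 6 v \left(v + v\right) \left(2 - 1\right) = 6 v 2 v 1 = 6 v 2 v = 12 v^{2}$)
$S{\left(b \right)} = \frac{1452}{b}$ ($S{\left(b \right)} = \frac{12 \cdot 11^{2}}{b} = \frac{12 \cdot 121}{b} = \frac{1452}{b}$)
$\frac{E}{S{\left(a{\left(-3 \right)} \right)}} = \frac{23188}{1452 \frac{1}{\left(-3\right)^{\frac{3}{2}}}} = \frac{23188}{1452 \frac{1}{\left(-3\right) i \sqrt{3}}} = \frac{23188}{1452 \frac{i \sqrt{3}}{9}} = \frac{23188}{\frac{484}{3} i \sqrt{3}} = 23188 \left(- \frac{i \sqrt{3}}{484}\right) = - \frac{527 i \sqrt{3}}{11}$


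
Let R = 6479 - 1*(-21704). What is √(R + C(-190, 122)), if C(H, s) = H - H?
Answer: √28183 ≈ 167.88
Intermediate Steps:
R = 28183 (R = 6479 + 21704 = 28183)
C(H, s) = 0
√(R + C(-190, 122)) = √(28183 + 0) = √28183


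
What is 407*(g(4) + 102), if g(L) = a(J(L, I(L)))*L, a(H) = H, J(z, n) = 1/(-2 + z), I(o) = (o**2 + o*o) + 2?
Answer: 42328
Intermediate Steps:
I(o) = 2 + 2*o**2 (I(o) = (o**2 + o**2) + 2 = 2*o**2 + 2 = 2 + 2*o**2)
g(L) = L/(-2 + L)
407*(g(4) + 102) = 407*(4/(-2 + 4) + 102) = 407*(4/2 + 102) = 407*(4*(1/2) + 102) = 407*(2 + 102) = 407*104 = 42328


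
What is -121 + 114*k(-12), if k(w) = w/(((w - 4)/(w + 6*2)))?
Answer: -121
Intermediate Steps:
k(w) = w*(12 + w)/(-4 + w) (k(w) = w/(((-4 + w)/(w + 12))) = w/(((-4 + w)/(12 + w))) = w*((12 + w)/(-4 + w)) = w*(12 + w)/(-4 + w))
-121 + 114*k(-12) = -121 + 114*(-12*(12 - 12)/(-4 - 12)) = -121 + 114*(-12*0/(-16)) = -121 + 114*(-12*(-1/16)*0) = -121 + 114*0 = -121 + 0 = -121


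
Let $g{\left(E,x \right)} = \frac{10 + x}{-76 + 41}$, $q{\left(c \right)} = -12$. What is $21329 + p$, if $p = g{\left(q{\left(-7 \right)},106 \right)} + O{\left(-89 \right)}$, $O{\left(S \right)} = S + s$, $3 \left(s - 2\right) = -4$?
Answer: $\frac{2229922}{105} \approx 21237.0$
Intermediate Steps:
$s = \frac{2}{3}$ ($s = 2 + \frac{1}{3} \left(-4\right) = 2 - \frac{4}{3} = \frac{2}{3} \approx 0.66667$)
$O{\left(S \right)} = \frac{2}{3} + S$ ($O{\left(S \right)} = S + \frac{2}{3} = \frac{2}{3} + S$)
$g{\left(E,x \right)} = - \frac{2}{7} - \frac{x}{35}$ ($g{\left(E,x \right)} = \frac{10 + x}{-35} = \left(10 + x\right) \left(- \frac{1}{35}\right) = - \frac{2}{7} - \frac{x}{35}$)
$p = - \frac{9623}{105}$ ($p = \left(- \frac{2}{7} - \frac{106}{35}\right) + \left(\frac{2}{3} - 89\right) = \left(- \frac{2}{7} - \frac{106}{35}\right) - \frac{265}{3} = - \frac{116}{35} - \frac{265}{3} = - \frac{9623}{105} \approx -91.648$)
$21329 + p = 21329 - \frac{9623}{105} = \frac{2229922}{105}$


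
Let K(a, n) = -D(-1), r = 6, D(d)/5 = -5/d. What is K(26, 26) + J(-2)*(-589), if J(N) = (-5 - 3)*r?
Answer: 28247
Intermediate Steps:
D(d) = -25/d (D(d) = 5*(-5/d) = -25/d)
J(N) = -48 (J(N) = (-5 - 3)*6 = -8*6 = -48)
K(a, n) = -25 (K(a, n) = -(-25)/(-1) = -(-25)*(-1) = -1*25 = -25)
K(26, 26) + J(-2)*(-589) = -25 - 48*(-589) = -25 + 28272 = 28247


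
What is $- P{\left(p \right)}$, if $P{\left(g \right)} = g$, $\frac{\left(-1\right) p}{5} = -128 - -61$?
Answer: $-335$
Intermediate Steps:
$p = 335$ ($p = - 5 \left(-128 - -61\right) = - 5 \left(-128 + 61\right) = \left(-5\right) \left(-67\right) = 335$)
$- P{\left(p \right)} = \left(-1\right) 335 = -335$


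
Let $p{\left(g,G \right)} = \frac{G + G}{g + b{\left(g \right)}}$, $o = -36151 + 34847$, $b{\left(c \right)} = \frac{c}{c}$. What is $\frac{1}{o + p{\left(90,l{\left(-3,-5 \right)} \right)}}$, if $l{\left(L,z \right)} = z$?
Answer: $- \frac{91}{118674} \approx -0.00076681$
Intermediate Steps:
$b{\left(c \right)} = 1$
$o = -1304$
$p{\left(g,G \right)} = \frac{2 G}{1 + g}$ ($p{\left(g,G \right)} = \frac{G + G}{g + 1} = \frac{2 G}{1 + g}$)
$\frac{1}{o + p{\left(90,l{\left(-3,-5 \right)} \right)}} = \frac{1}{-1304 + 2 \left(-5\right) \frac{1}{1 + 90}} = \frac{1}{-1304 + 2 \left(-5\right) \frac{1}{91}} = \frac{1}{-1304 - \frac{10}{91}} = \frac{1}{- \frac{118674}{91}} = - \frac{91}{118674}$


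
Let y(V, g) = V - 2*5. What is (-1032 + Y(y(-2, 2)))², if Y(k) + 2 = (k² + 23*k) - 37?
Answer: 1447209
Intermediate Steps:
y(V, g) = -10 + V (y(V, g) = V - 10 = -10 + V)
Y(k) = -39 + k² + 23*k (Y(k) = -2 + ((k² + 23*k) - 37) = -2 + (-37 + k² + 23*k) = -39 + k² + 23*k)
(-1032 + Y(y(-2, 2)))² = (-1032 + (-39 + (-10 - 2)² + 23*(-10 - 2)))² = (-1032 + (-39 + (-12)² + 23*(-12)))² = (-1032 + (-39 + 144 - 276))² = (-1032 - 171)² = (-1203)² = 1447209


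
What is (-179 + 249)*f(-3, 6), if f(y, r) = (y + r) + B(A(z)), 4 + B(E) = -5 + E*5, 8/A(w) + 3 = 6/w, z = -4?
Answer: -9380/9 ≈ -1042.2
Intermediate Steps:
A(w) = 8/(-3 + 6/w)
B(E) = -9 + 5*E (B(E) = -4 + (-5 + E*5) = -4 + (-5 + 5*E) = -9 + 5*E)
f(y, r) = -161/9 + r + y (f(y, r) = (y + r) + (-9 + 5*(-8*(-4)/(-6 + 3*(-4)))) = (r + y) + (-9 + 5*(-8*(-4)/(-6 - 12))) = (r + y) + (-9 + 5*(-8*(-4)/(-18))) = (r + y) + (-9 + 5*(-8*(-4)*(-1/18))) = (r + y) + (-9 + 5*(-16/9)) = (r + y) + (-9 - 80/9) = (r + y) - 161/9 = -161/9 + r + y)
(-179 + 249)*f(-3, 6) = (-179 + 249)*(-161/9 + 6 - 3) = 70*(-134/9) = -9380/9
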